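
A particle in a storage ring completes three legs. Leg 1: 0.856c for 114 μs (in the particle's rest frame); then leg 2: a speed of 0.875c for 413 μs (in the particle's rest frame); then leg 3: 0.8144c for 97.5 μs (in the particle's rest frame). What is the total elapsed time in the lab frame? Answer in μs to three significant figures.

Leg 1: γ = 1/√(1 − 0.856²) = 1/√0.2673 = 1.934; Δt_1 = 1.934 × 114 = 220.5 μs.
Leg 2: γ = 1/√(1 − 0.875²) = 1/√0.2344 = 2.066; Δt_2 = 2.066 × 413 = 853.1 μs.
Leg 3: γ = 1/√(1 − 0.8144²) = 1/√0.3368 = 1.723; Δt_3 = 1.723 × 97.5 = 168.0 μs.
Total: 220.5 + 853.1 + 168.0 μs.

Δt = 1240 μs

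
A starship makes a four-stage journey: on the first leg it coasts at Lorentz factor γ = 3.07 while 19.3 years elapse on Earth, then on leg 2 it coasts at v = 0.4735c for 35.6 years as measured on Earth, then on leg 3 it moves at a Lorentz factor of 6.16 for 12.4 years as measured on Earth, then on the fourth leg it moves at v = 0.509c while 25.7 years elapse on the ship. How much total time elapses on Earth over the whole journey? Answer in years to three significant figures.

Δt = 97.2 years

Leg 1: 19.3 years is already measured on Earth.
Leg 2: 35.6 years is already measured on Earth.
Leg 3: 12.4 years is already measured on Earth.
Leg 4: γ = 1/√(1 − 0.509²) = 1/√0.7409 = 1.162; Δt_4 = 1.162 × 25.7 = 29.86 years.
Total: 19.30 + 35.60 + 12.40 + 29.86 years.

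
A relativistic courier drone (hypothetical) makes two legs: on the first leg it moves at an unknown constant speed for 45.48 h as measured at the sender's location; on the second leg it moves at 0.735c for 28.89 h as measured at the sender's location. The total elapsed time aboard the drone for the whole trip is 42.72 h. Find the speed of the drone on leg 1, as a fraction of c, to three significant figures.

β = 0.861

Leg 1: speed unknown; τ_1 = 45.48/γ_1.
Leg 2: γ = 1/√(1 − 0.735²) = 1/√0.4598 = 1.475; τ_2 = 28.89/1.475 = 19.59 h.
Total proper time: τ_1 + 19.59 = 42.72, so τ_1 = 42.72 − 19.59 = 23.13 h.
γ_1 = 45.48/23.13 = 1.966; β = √(1 − 1/γ²) = √0.7413.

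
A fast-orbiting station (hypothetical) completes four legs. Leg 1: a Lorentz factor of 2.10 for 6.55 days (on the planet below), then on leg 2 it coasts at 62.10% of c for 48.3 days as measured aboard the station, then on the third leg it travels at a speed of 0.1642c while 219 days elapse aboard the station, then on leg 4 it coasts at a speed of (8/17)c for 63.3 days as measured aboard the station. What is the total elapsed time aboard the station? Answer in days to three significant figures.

τ = 334 days

Leg 1: γ = 2.10; τ_1 = 6.55/2.100 = 3.119 days.
Leg 2: 48.3 days is already measured aboard the station.
Leg 3: 219 days is already measured aboard the station.
Leg 4: 63.3 days is already measured aboard the station.
Total: 3.119 + 48.30 + 219.0 + 63.30 days.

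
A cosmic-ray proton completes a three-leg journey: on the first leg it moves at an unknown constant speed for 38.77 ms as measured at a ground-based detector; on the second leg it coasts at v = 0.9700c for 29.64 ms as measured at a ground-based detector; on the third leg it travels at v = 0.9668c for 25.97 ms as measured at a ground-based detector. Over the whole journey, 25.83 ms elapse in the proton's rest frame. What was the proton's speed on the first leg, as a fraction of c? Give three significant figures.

Leg 1: speed unknown; τ_1 = 38.77/γ_1.
Leg 2: γ = 1/√(1 − 0.9700²) = 1/√0.05910 = 4.113; τ_2 = 29.64/4.113 = 7.206 ms.
Leg 3: γ = 1/√(1 − 0.9668²) = 1/√0.06530 = 3.913; τ_3 = 25.97/3.913 = 6.636 ms.
Total proper time: τ_1 + 7.206 + 6.636 = 25.83, so τ_1 = 25.83 − 13.84 = 11.99 ms.
γ_1 = 38.77/11.99 = 3.234; β = √(1 − 1/γ²) = √0.9044.

β = 0.951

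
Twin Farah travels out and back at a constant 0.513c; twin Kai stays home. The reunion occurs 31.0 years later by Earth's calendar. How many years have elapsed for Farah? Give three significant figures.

τ = 26.6 years

γ = 1/√(1 − 0.513²) = 1/√0.7368 = 1.165
Farah's clock measures proper time along the trip: τ = Δt/γ = 31.0/1.165 years.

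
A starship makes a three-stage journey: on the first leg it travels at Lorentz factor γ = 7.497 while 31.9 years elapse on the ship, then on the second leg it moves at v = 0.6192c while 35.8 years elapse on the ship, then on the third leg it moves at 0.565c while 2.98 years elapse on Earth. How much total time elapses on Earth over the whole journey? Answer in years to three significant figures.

Leg 1: γ = 7.497; Δt_1 = 7.497 × 31.9 = 239.2 years.
Leg 2: γ = 1/√(1 − 0.6192²) = 1/√0.6166 = 1.274; Δt_2 = 1.274 × 35.8 = 45.59 years.
Leg 3: 2.98 years is already measured on Earth.
Total: 239.2 + 45.59 + 2.980 years.

Δt = 288 years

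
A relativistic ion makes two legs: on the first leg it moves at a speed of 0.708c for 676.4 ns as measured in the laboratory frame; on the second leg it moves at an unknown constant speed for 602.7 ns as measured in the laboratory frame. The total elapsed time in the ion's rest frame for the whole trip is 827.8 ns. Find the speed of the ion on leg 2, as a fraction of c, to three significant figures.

Leg 1: γ = 1/√(1 − 0.708²) = 1/√0.4987 = 1.416; τ_1 = 676.4/1.416 = 477.7 ns.
Leg 2: speed unknown; τ_2 = 602.7/γ_2.
Total proper time: 477.7 + τ_2 = 827.8, so τ_2 = 827.8 − 477.7 = 350.1 ns.
γ_2 = 602.7/350.1 = 1.721; β = √(1 − 1/γ²) = √0.6625.

β = 0.814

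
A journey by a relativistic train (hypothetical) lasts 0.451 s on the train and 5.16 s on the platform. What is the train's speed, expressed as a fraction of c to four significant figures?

The proper time is measured on the train (both events occur at the train's location); Δt is measured on the platform. γ = Δt/τ = 5.16/0.451 = 11.44.
β = √(1 − 1/γ²) = √(1 − 0.007639) = √0.9924

v = 0.9962c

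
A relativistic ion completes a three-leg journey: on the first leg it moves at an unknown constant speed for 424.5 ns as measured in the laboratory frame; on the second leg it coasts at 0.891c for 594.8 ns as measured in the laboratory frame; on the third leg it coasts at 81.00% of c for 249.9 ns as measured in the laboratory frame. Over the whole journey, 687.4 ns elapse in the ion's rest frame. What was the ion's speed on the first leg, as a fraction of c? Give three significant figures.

β = 0.770

Leg 1: speed unknown; τ_1 = 424.5/γ_1.
Leg 2: γ = 1/√(1 − 0.891²) = 1/√0.2061 = 2.203; τ_2 = 594.8/2.203 = 270.0 ns.
Leg 3: β = 0.8100; γ = 1/√(1 − 0.8100²) = 1/√0.3439 = 1.705; τ_3 = 249.9/1.705 = 146.5 ns.
Total proper time: τ_1 + 270.0 + 146.5 = 687.4, so τ_1 = 687.4 − 416.6 = 270.8 ns.
γ_1 = 424.5/270.8 = 1.568; β = √(1 − 1/γ²) = √0.5930.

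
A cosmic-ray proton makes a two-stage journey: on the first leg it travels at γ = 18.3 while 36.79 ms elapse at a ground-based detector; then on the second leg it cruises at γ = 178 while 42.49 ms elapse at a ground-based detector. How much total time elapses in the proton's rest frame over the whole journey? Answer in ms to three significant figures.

τ = 2.25 ms

Leg 1: γ = 18.3; τ_1 = 36.79/18.30 = 2.010 ms.
Leg 2: γ = 178; τ_2 = 42.49/178.0 = 0.2387 ms.
Total: 2.010 + 0.2387 ms.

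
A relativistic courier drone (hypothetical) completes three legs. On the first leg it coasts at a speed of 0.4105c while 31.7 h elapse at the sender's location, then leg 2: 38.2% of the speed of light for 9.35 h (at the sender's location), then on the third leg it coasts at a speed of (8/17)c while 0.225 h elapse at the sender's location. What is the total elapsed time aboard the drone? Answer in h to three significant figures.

τ = 37.7 h

Leg 1: γ = 1/√(1 − 0.4105²) = 1/√0.8315 = 1.097; τ_1 = 31.7/1.097 = 28.91 h.
Leg 2: β = 0.382; γ = 1/√(1 − 0.382²) = 1/√0.8541 = 1.082; τ_2 = 9.35/1.082 = 8.641 h.
Leg 3: γ = 1/√(1 − (8/17)²) = 17/15 ≈ 1.133; τ_3 = 0.225/1.133 = 0.1985 h.
Total: 28.91 + 8.641 + 0.1985 h.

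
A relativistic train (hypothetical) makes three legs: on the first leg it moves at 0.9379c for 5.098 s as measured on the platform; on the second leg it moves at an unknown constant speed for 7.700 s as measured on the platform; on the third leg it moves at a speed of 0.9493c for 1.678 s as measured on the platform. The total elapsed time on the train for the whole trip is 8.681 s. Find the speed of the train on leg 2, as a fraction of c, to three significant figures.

Leg 1: γ = 1/√(1 − 0.9379²) = 1/√0.1203 = 2.883; τ_1 = 5.098/2.883 = 1.769 s.
Leg 2: speed unknown; τ_2 = 7.700/γ_2.
Leg 3: γ = 1/√(1 − 0.9493²) = 1/√0.09883 = 3.181; τ_3 = 1.678/3.181 = 0.5275 s.
Total proper time: 1.769 + τ_2 + 0.5275 = 8.681, so τ_2 = 8.681 − 2.296 = 6.385 s.
γ_2 = 7.700/6.385 = 1.206; β = √(1 − 1/γ²) = √0.3124.

β = 0.559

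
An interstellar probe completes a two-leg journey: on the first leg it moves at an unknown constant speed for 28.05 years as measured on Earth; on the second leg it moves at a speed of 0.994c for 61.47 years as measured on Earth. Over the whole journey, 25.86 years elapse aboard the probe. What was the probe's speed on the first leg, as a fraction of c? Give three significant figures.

Leg 1: speed unknown; τ_1 = 28.05/γ_1.
Leg 2: γ = 1/√(1 − 0.994²) = 1/√0.01196 = 9.142; τ_2 = 61.47/9.142 = 6.724 years.
Total proper time: τ_1 + 6.724 = 25.86, so τ_1 = 25.86 − 6.724 = 19.14 years.
γ_1 = 28.05/19.14 = 1.466; β = √(1 − 1/γ²) = √0.5346.

β = 0.731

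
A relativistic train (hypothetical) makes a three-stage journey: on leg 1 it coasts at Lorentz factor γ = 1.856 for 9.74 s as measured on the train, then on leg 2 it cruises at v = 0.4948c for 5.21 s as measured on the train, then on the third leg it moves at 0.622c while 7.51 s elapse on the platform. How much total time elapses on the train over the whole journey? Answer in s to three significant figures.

Leg 1: 9.74 s is already measured on the train.
Leg 2: 5.21 s is already measured on the train.
Leg 3: γ = 1/√(1 − 0.622²) = 1/√0.6131 = 1.277; τ_3 = 7.51/1.277 = 5.880 s.
Total: 9.740 + 5.210 + 5.880 s.

τ = 20.8 s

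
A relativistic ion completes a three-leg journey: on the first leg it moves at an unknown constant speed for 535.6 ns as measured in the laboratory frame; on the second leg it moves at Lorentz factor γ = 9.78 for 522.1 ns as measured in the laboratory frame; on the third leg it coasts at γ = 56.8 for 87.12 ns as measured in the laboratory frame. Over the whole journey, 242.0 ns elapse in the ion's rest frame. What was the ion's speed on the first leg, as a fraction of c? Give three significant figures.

Leg 1: speed unknown; τ_1 = 535.6/γ_1.
Leg 2: γ = 9.78; τ_2 = 522.1/9.780 = 53.38 ns.
Leg 3: γ = 56.8; τ_3 = 87.12/56.80 = 1.534 ns.
Total proper time: τ_1 + 53.38 + 1.534 = 242.0, so τ_1 = 242.0 − 54.92 = 187.1 ns.
γ_1 = 535.6/187.1 = 2.863; β = √(1 − 1/γ²) = √0.8780.

β = 0.937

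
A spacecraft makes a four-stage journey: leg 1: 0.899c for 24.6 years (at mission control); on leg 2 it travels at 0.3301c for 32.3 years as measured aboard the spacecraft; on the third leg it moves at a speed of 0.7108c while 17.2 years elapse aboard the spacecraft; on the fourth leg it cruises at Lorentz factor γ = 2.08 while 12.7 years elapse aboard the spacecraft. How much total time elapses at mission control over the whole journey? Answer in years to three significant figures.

Δt = 110 years

Leg 1: 24.6 years is already measured at mission control.
Leg 2: γ = 1/√(1 − 0.3301²) = 1/√0.8910 = 1.059; Δt_2 = 1.059 × 32.3 = 34.22 years.
Leg 3: γ = 1/√(1 − 0.7108²) = 1/√0.4948 = 1.422; Δt_3 = 1.422 × 17.2 = 24.45 years.
Leg 4: γ = 2.08; Δt_4 = 2.080 × 12.7 = 26.42 years.
Total: 24.60 + 34.22 + 24.45 + 26.42 years.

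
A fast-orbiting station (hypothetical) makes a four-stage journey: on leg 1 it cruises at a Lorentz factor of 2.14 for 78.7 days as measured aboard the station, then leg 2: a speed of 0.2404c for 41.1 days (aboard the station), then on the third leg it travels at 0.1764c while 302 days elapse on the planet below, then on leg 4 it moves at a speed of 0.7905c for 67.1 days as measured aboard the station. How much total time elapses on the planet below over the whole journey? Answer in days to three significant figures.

Leg 1: γ = 2.14; Δt_1 = 2.140 × 78.7 = 168.4 days.
Leg 2: γ = 1/√(1 − 0.2404²) = 1/√0.9422 = 1.030; Δt_2 = 1.030 × 41.1 = 42.34 days.
Leg 3: 302 days is already measured on the planet below.
Leg 4: γ = 1/√(1 − 0.7905²) = 1/√0.3751 = 1.633; Δt_4 = 1.633 × 67.1 = 109.6 days.
Total: 168.4 + 42.34 + 302.0 + 109.6 days.

Δt = 622 days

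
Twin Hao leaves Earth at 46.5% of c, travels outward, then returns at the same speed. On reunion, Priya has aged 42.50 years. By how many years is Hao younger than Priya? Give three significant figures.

β = 0.465; γ = 1/√(1 − 0.465²) = 1/√0.7838 = 1.130
Hao's elapsed proper time: τ = 42.50/1.130 = 37.63 years.
Age gap = Δt − τ = 42.50 − 37.63 years.

Δt − τ = 4.87 years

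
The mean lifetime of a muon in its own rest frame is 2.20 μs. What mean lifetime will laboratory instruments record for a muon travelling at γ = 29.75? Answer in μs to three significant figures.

γ = 29.75
The rest-frame lifetime is the proper time; the lab measures the dilated interval Δt = γτ₀ = 29.75 × 2.20 μs.

Δt = 65.4 μs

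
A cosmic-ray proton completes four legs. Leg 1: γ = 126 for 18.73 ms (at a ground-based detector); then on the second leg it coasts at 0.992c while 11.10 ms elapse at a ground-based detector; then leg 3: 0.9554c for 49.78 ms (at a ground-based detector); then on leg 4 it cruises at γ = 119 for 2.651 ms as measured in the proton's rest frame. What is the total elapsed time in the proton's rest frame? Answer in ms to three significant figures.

τ = 18.9 ms

Leg 1: γ = 126; τ_1 = 18.73/126.0 = 0.1487 ms.
Leg 2: γ = 1/√(1 − 0.992²) = 1/√0.01594 = 7.922; τ_2 = 11.10/7.922 = 1.401 ms.
Leg 3: γ = 1/√(1 − 0.9554²) = 1/√0.08721 = 3.386; τ_3 = 49.78/3.386 = 14.70 ms.
Leg 4: 2.651 ms is already measured in the proton's rest frame.
Total: 0.1487 + 1.401 + 14.70 + 2.651 ms.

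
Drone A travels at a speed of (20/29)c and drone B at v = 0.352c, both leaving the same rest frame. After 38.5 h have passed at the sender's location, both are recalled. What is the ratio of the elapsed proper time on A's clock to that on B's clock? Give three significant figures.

τ_A/τ_B = 0.774

A: γ = 1/√(1 − (20/29)²) = 29/21 ≈ 1.381. B: γ = 1/√(1 − 0.352²) = 1/√0.8761 = 1.068.
τ_A/τ_B = γ_B/γ_A = 1.068/1.381 = 0.7737, so τ_A/τ_B = 0.7737.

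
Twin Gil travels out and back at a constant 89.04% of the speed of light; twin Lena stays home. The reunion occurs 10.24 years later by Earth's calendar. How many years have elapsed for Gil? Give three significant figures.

β = 0.8904; γ = 1/√(1 − 0.8904²) = 1/√0.2072 = 2.197
Gil's clock measures proper time along the trip: τ = Δt/γ = 10.24/2.197 years.

τ = 4.66 years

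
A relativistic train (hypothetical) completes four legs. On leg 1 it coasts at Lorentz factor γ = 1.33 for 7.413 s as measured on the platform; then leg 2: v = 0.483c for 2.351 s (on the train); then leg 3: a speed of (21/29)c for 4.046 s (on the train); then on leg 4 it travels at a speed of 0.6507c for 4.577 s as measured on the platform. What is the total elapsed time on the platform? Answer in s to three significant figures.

Leg 1: 7.413 s is already measured on the platform.
Leg 2: γ = 1/√(1 − 0.483²) = 1/√0.7667 = 1.142; Δt_2 = 1.142 × 2.351 = 2.685 s.
Leg 3: γ = 1/√(1 − (21/29)²) = 29/20 = 1.450; Δt_3 = 1.450 × 4.046 = 5.867 s.
Leg 4: 4.577 s is already measured on the platform.
Total: 7.413 + 2.685 + 5.867 + 4.577 s.

Δt = 20.5 s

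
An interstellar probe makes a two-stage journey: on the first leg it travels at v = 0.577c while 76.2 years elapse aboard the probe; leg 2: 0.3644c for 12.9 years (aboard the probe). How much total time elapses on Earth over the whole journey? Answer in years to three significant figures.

Leg 1: γ = 1/√(1 − 0.577²) = 1/√0.6671 = 1.224; Δt_1 = 1.224 × 76.2 = 93.30 years.
Leg 2: γ = 1/√(1 − 0.3644²) = 1/√0.8672 = 1.074; Δt_2 = 1.074 × 12.9 = 13.85 years.
Total: 93.30 + 13.85 years.

Δt = 107 years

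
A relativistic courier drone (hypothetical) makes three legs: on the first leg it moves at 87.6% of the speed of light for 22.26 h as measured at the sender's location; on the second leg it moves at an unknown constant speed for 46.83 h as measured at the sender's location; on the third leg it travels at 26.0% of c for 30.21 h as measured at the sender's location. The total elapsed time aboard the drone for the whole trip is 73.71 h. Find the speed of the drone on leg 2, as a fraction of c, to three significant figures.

Leg 1: β = 0.876; γ = 1/√(1 − 0.876²) = 1/√0.2326 = 2.073; τ_1 = 22.26/2.073 = 10.74 h.
Leg 2: speed unknown; τ_2 = 46.83/γ_2.
Leg 3: β = 0.260; γ = 1/√(1 − 0.260²) = 1/√0.9324 = 1.036; τ_3 = 30.21/1.036 = 29.17 h.
Total proper time: 10.74 + τ_2 + 29.17 = 73.71, so τ_2 = 73.71 − 39.91 = 33.80 h.
γ_2 = 46.83/33.80 = 1.385; β = √(1 − 1/γ²) = √0.4790.

β = 0.692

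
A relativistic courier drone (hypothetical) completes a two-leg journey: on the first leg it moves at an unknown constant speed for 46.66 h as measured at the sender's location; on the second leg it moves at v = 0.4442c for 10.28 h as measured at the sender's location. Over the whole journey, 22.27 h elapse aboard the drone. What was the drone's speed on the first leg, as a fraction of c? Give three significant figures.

Leg 1: speed unknown; τ_1 = 46.66/γ_1.
Leg 2: γ = 1/√(1 − 0.4442²) = 1/√0.8027 = 1.116; τ_2 = 10.28/1.116 = 9.210 h.
Total proper time: τ_1 + 9.210 = 22.27, so τ_1 = 22.27 − 9.210 = 13.06 h.
γ_1 = 46.66/13.06 = 3.573; β = √(1 − 1/γ²) = √0.9217.

β = 0.960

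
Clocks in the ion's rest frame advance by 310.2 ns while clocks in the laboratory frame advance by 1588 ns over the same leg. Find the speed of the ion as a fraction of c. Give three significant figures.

The proper time is measured in the ion's rest frame (both events occur at the ion's location); Δt is measured in the laboratory frame. γ = Δt/τ = 1588/310.2 = 5.119.
β = √(1 − 1/γ²) = √(1 − 0.03816) = √0.9618

v = 0.981c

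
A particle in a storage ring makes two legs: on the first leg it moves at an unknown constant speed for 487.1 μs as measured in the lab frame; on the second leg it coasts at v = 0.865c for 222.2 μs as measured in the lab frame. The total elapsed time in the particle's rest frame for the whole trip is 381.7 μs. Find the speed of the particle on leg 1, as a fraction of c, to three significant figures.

β = 0.832

Leg 1: speed unknown; τ_1 = 487.1/γ_1.
Leg 2: γ = 1/√(1 − 0.865²) = 1/√0.2518 = 1.993; τ_2 = 222.2/1.993 = 111.5 μs.
Total proper time: τ_1 + 111.5 = 381.7, so τ_1 = 381.7 − 111.5 = 270.2 μs.
γ_1 = 487.1/270.2 = 1.803; β = √(1 − 1/γ²) = √0.6923.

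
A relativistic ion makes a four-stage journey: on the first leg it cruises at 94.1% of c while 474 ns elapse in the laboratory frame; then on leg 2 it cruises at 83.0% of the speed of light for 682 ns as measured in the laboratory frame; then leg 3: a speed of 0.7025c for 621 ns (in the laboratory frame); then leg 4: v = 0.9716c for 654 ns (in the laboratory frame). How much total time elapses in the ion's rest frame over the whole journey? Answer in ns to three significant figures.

τ = 1140 ns

Leg 1: β = 0.941; γ = 1/√(1 − 0.941²) = 1/√0.1145 = 2.955; τ_1 = 474/2.955 = 160.4 ns.
Leg 2: β = 0.830; γ = 1/√(1 − 0.830²) = 1/√0.3111 = 1.793; τ_2 = 682/1.793 = 380.4 ns.
Leg 3: γ = 1/√(1 − 0.7025²) = 1/√0.5065 = 1.405; τ_3 = 621/1.405 = 442.0 ns.
Leg 4: γ = 1/√(1 − 0.9716²) = 1/√0.05599 = 4.226; τ_4 = 654/4.226 = 154.8 ns.
Total: 160.4 + 380.4 + 442.0 + 154.8 ns.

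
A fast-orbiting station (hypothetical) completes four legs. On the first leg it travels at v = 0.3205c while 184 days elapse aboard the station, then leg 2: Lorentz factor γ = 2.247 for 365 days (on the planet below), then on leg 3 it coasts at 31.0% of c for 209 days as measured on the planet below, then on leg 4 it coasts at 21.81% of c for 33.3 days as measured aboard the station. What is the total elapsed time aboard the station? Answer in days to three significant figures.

Leg 1: 184 days is already measured aboard the station.
Leg 2: γ = 2.247; τ_2 = 365/2.247 = 162.4 days.
Leg 3: β = 0.310; γ = 1/√(1 − 0.310²) = 1/√0.9039 = 1.052; τ_3 = 209/1.052 = 198.7 days.
Leg 4: 33.3 days is already measured aboard the station.
Total: 184.0 + 162.4 + 198.7 + 33.30 days.

τ = 578 days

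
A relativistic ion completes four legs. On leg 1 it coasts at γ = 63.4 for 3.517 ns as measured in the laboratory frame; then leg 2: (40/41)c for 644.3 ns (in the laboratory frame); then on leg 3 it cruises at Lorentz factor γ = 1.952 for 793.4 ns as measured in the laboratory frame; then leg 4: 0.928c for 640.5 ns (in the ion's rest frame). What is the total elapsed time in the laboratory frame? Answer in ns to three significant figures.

Leg 1: 3.517 ns is already measured in the laboratory frame.
Leg 2: 644.3 ns is already measured in the laboratory frame.
Leg 3: 793.4 ns is already measured in the laboratory frame.
Leg 4: γ = 1/√(1 − 0.928²) = 1/√0.1388 = 2.684; Δt_4 = 2.684 × 640.5 = 1719 ns.
Total: 3.517 + 644.3 + 793.4 + 1719 ns.

Δt = 3160 ns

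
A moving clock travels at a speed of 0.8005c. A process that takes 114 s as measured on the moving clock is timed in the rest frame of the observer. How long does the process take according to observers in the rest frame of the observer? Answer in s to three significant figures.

Δt = 190 s

γ = 1/√(1 − 0.8005²) = 1/√0.3592 = 1.669
The interval measured on the moving clock is the proper time (both events occur at the same place in that frame); the lab-frame interval is Δt = γτ = 1.669 × 114 s.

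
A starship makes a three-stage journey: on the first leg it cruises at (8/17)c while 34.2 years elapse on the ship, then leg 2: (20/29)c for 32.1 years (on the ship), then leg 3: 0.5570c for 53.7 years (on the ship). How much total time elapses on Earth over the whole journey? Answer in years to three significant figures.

Leg 1: γ = 1/√(1 − (8/17)²) = 17/15 ≈ 1.133; Δt_1 = 1.133 × 34.2 = 38.76 years.
Leg 2: γ = 1/√(1 − (20/29)²) = 29/21 ≈ 1.381; Δt_2 = 1.381 × 32.1 = 44.33 years.
Leg 3: γ = 1/√(1 − 0.5570²) = 1/√0.6898 = 1.204; Δt_3 = 1.204 × 53.7 = 64.66 years.
Total: 38.76 + 44.33 + 64.66 years.

Δt = 148 years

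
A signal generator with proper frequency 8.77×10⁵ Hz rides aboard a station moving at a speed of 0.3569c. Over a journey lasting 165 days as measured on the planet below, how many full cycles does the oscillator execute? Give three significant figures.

γ = 1/√(1 − 0.3569²) = 1/√0.8726 = 1.071
The oscillator's own cycle count is N = f × τ where τ is the proper time aboard the station. τ = Δt/γ = 165/1.071 = 154.1 days = 1.332×10⁷ s.
N = 8.77×10⁵ × 1.332×10⁷ = 1.168×10¹³.

N = 1.17×10¹³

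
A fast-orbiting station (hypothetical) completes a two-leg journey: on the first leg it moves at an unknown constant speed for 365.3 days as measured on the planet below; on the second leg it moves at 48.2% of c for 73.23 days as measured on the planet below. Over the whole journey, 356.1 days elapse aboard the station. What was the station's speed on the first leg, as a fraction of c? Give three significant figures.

Leg 1: speed unknown; τ_1 = 365.3/γ_1.
Leg 2: β = 0.482; γ = 1/√(1 − 0.482²) = 1/√0.7677 = 1.141; τ_2 = 73.23/1.141 = 64.16 days.
Total proper time: τ_1 + 64.16 = 356.1, so τ_1 = 356.1 − 64.16 = 291.9 days.
γ_1 = 365.3/291.9 = 1.251; β = √(1 − 1/γ²) = √0.3613.

β = 0.601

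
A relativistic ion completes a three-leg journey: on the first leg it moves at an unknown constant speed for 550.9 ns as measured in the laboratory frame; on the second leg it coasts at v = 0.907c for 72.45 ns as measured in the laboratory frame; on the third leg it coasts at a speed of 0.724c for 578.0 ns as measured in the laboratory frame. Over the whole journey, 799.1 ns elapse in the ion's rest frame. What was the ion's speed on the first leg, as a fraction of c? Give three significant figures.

Leg 1: speed unknown; τ_1 = 550.9/γ_1.
Leg 2: γ = 1/√(1 − 0.907²) = 1/√0.1774 = 2.375; τ_2 = 72.45/2.375 = 30.51 ns.
Leg 3: γ = 1/√(1 − 0.724²) = 1/√0.4758 = 1.450; τ_3 = 578.0/1.450 = 398.7 ns.
Total proper time: τ_1 + 30.51 + 398.7 = 799.1, so τ_1 = 799.1 − 429.2 = 369.9 ns.
γ_1 = 550.9/369.9 = 1.489; β = √(1 − 1/γ²) = √0.5492.

β = 0.741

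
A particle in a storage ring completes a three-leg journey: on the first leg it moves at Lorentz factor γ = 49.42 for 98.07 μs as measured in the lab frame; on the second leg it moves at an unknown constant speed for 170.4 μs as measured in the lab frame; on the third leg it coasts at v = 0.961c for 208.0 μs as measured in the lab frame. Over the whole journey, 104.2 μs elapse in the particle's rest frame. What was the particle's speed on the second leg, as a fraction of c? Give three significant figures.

Leg 1: γ = 49.42; τ_1 = 98.07/49.42 = 1.984 μs.
Leg 2: speed unknown; τ_2 = 170.4/γ_2.
Leg 3: γ = 1/√(1 − 0.961²) = 1/√0.07648 = 3.616; τ_3 = 208.0/3.616 = 57.52 μs.
Total proper time: 1.984 + τ_2 + 57.52 = 104.2, so τ_2 = 104.2 − 59.51 = 44.69 μs.
γ_2 = 170.4/44.69 = 3.813; β = √(1 − 1/γ²) = √0.9312.

β = 0.965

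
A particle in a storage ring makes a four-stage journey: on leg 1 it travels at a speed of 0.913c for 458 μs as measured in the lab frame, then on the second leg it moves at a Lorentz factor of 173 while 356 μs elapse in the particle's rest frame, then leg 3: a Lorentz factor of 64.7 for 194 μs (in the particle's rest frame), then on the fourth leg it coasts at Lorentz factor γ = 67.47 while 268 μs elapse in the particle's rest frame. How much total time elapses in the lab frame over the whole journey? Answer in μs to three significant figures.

Leg 1: 458 μs is already measured in the lab frame.
Leg 2: γ = 173; Δt_2 = 173.0 × 356 = 6.159×10⁴ μs.
Leg 3: γ = 64.7; Δt_3 = 64.70 × 194 = 1.255×10⁴ μs.
Leg 4: γ = 67.47; Δt_4 = 67.47 × 268 = 1.808×10⁴ μs.
Total: 458.0 + 6.159×10⁴ + 1.255×10⁴ + 1.808×10⁴ μs.

Δt = 9.27×10⁴ μs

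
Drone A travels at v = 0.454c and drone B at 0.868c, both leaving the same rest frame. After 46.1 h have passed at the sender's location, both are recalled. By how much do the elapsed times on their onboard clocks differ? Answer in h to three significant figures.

A: γ = 1/√(1 − 0.454²) = 1/√0.7939 = 1.122; τ_A = 46.1/1.122 = 41.08 h.
B: γ = 1/√(1 − 0.868²) = 1/√0.2466 = 2.014; τ_B = 46.1/2.014 = 22.89 h.

|τ_A − τ_B| = 18.2 h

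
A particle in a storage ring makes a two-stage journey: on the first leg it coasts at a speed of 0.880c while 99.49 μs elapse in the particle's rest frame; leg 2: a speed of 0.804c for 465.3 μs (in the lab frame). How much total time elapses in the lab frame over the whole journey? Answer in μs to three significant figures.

Δt = 675 μs

Leg 1: γ = 1/√(1 − 0.880²) = 1/√0.2256 = 2.105; Δt_1 = 2.105 × 99.49 = 209.5 μs.
Leg 2: 465.3 μs is already measured in the lab frame.
Total: 209.5 + 465.3 μs.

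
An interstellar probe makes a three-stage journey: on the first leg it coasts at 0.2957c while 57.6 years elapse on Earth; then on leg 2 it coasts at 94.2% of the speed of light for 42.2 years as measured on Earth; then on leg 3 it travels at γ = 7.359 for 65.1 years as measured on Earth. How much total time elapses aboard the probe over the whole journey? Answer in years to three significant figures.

τ = 78.0 years

Leg 1: γ = 1/√(1 − 0.2957²) = 1/√0.9126 = 1.047; τ_1 = 57.6/1.047 = 55.02 years.
Leg 2: β = 0.942; γ = 1/√(1 − 0.942²) = 1/√0.1126 = 2.980; τ_2 = 42.2/2.980 = 14.16 years.
Leg 3: γ = 7.359; τ_3 = 65.1/7.359 = 8.846 years.
Total: 55.02 + 14.16 + 8.846 years.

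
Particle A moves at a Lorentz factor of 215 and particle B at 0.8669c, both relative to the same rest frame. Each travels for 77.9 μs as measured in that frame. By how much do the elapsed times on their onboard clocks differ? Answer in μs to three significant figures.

|τ_A − τ_B| = 38.5 μs

A: γ = 215; τ_A = 77.9/215.0 = 0.3623 μs.
B: γ = 1/√(1 − 0.8669²) = 1/√0.2485 = 2.006; τ_B = 77.9/2.006 = 38.83 μs.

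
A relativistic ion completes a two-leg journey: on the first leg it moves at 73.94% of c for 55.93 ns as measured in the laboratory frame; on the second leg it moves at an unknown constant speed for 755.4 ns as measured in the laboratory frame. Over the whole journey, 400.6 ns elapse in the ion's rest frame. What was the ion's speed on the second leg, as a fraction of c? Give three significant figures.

β = 0.877

Leg 1: β = 0.7394; γ = 1/√(1 − 0.7394²) = 1/√0.4533 = 1.485; τ_1 = 55.93/1.485 = 37.66 ns.
Leg 2: speed unknown; τ_2 = 755.4/γ_2.
Total proper time: 37.66 + τ_2 = 400.6, so τ_2 = 400.6 − 37.66 = 362.9 ns.
γ_2 = 755.4/362.9 = 2.081; β = √(1 − 1/γ²) = √0.7692.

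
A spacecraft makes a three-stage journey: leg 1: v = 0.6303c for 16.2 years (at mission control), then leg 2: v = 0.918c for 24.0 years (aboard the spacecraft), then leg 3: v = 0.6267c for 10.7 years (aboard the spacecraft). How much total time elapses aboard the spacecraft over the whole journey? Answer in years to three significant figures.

τ = 47.3 years

Leg 1: γ = 1/√(1 − 0.6303²) = 1/√0.6027 = 1.288; τ_1 = 16.2/1.288 = 12.58 years.
Leg 2: 24.0 years is already measured aboard the spacecraft.
Leg 3: 10.7 years is already measured aboard the spacecraft.
Total: 12.58 + 24.00 + 10.70 years.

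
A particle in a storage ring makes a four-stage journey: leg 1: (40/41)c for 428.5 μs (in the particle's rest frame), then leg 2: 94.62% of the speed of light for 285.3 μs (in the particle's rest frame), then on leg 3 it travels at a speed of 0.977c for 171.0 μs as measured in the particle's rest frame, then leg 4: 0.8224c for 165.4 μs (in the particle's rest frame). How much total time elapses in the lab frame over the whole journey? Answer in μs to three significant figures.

Leg 1: γ = 1/√(1 − (40/41)²) = 41/9 ≈ 4.556; Δt_1 = 4.556 × 428.5 = 1952 μs.
Leg 2: β = 0.9462; γ = 1/√(1 − 0.9462²) = 1/√0.1047 = 3.090; Δt_2 = 3.090 × 285.3 = 881.7 μs.
Leg 3: γ = 1/√(1 − 0.977²) = 1/√0.04547 = 4.690; Δt_3 = 4.690 × 171.0 = 801.9 μs.
Leg 4: γ = 1/√(1 − 0.8224²) = 1/√0.3237 = 1.758; Δt_4 = 1.758 × 165.4 = 290.7 μs.
Total: 1952 + 881.7 + 801.9 + 290.7 μs.

Δt = 3930 μs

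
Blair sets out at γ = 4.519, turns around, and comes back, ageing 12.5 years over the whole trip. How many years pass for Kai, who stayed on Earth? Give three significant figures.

γ = 4.519
Earth-frame duration is the dilated interval: Δt = γτ = 4.519 × 12.5 years.

Δt = 56.5 years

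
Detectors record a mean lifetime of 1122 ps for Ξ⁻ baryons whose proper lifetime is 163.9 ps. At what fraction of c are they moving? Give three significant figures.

v = 0.989c

γ = Δt/τ₀ = 1122/163.9 = 6.846
β = √(1 − 1/γ²) = √(1 − 0.02134) = √0.9787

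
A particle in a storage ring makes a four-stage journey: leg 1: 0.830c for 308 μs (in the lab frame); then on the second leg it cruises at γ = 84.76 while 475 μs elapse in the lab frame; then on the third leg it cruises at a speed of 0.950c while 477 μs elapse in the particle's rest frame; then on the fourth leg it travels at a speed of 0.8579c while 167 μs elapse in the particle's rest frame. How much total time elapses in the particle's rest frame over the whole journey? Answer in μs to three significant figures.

Leg 1: γ = 1/√(1 − 0.830²) = 1/√0.3111 = 1.793; τ_1 = 308/1.793 = 171.8 μs.
Leg 2: γ = 84.76; τ_2 = 475/84.76 = 5.604 μs.
Leg 3: 477 μs is already measured in the particle's rest frame.
Leg 4: 167 μs is already measured in the particle's rest frame.
Total: 171.8 + 5.604 + 477.0 + 167.0 μs.

τ = 821 μs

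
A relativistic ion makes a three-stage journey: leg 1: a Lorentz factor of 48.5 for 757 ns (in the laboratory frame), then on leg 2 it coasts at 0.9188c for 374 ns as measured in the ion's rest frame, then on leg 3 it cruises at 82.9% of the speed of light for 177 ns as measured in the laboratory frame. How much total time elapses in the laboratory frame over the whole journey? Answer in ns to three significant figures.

Leg 1: 757 ns is already measured in the laboratory frame.
Leg 2: γ = 1/√(1 − 0.9188²) = 1/√0.1558 = 2.533; Δt_2 = 2.533 × 374 = 947.5 ns.
Leg 3: 177 ns is already measured in the laboratory frame.
Total: 757.0 + 947.5 + 177.0 ns.

Δt = 1880 ns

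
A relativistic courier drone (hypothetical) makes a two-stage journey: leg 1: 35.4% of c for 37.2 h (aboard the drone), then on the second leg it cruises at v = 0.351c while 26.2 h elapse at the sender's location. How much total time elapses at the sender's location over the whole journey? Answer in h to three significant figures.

Leg 1: β = 0.354; γ = 1/√(1 − 0.354²) = 1/√0.8747 = 1.069; Δt_1 = 1.069 × 37.2 = 39.78 h.
Leg 2: 26.2 h is already measured at the sender's location.
Total: 39.78 + 26.20 h.

Δt = 66.0 h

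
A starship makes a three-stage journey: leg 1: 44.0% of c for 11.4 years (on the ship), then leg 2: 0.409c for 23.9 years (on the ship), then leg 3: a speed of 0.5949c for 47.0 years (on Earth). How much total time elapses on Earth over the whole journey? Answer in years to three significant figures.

Δt = 85.9 years

Leg 1: β = 0.440; γ = 1/√(1 − 0.440²) = 1/√0.8064 = 1.114; Δt_1 = 1.114 × 11.4 = 12.69 years.
Leg 2: γ = 1/√(1 − 0.409²) = 1/√0.8327 = 1.096; Δt_2 = 1.096 × 23.9 = 26.19 years.
Leg 3: 47.0 years is already measured on Earth.
Total: 12.69 + 26.19 + 47.00 years.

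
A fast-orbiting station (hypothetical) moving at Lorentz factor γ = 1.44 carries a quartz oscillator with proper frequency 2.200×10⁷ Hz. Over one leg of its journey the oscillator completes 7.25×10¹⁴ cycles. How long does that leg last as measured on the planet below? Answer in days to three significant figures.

γ = 1.44
Proper time for N cycles: τ = N/f = 7.25×10¹⁴/(2.200×10⁷) = 3.295×10⁷ s = 381.4 days.
Lab-frame duration Δt = γτ = 1.440 × 381.4 = 549.2 days.

Δt = 549 days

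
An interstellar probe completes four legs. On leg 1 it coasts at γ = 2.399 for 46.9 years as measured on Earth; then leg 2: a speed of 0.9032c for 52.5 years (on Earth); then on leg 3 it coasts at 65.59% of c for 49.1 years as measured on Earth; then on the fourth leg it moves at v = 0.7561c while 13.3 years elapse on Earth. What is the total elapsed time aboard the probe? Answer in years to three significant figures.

Leg 1: γ = 2.399; τ_1 = 46.9/2.399 = 19.55 years.
Leg 2: γ = 1/√(1 − 0.9032²) = 1/√0.1842 = 2.330; τ_2 = 52.5/2.330 = 22.53 years.
Leg 3: β = 0.6559; γ = 1/√(1 − 0.6559²) = 1/√0.5698 = 1.325; τ_3 = 49.1/1.325 = 37.06 years.
Leg 4: γ = 1/√(1 − 0.7561²) = 1/√0.4283 = 1.528; τ_4 = 13.3/1.528 = 8.704 years.
Total: 19.55 + 22.53 + 37.06 + 8.704 years.

τ = 87.9 years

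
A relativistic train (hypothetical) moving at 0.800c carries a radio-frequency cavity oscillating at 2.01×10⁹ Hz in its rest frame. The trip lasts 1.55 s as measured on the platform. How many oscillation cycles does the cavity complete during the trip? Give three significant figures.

N = 1.87×10⁹

γ = 1/√(1 − 0.800²) = 5/3 ≈ 1.667
The oscillator's own cycle count is N = f × τ where τ is the proper time on the train. τ = Δt/γ = 1.55/1.667 = 0.9300 s = 9.300×10⁻¹ s.
N = 2.01×10⁹ × 9.300×10⁻¹ = 1.869×10⁹.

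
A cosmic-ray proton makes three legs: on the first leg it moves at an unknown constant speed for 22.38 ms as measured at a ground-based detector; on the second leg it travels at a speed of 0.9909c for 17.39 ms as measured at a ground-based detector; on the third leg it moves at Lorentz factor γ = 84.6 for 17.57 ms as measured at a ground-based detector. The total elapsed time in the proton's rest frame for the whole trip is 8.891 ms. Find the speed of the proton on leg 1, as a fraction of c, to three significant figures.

β = 0.959

Leg 1: speed unknown; τ_1 = 22.38/γ_1.
Leg 2: γ = 1/√(1 − 0.9909²) = 1/√0.01812 = 7.429; τ_2 = 17.39/7.429 = 2.341 ms.
Leg 3: γ = 84.6; τ_3 = 17.57/84.60 = 0.2077 ms.
Total proper time: τ_1 + 2.341 + 0.2077 = 8.891, so τ_1 = 8.891 − 2.548 = 6.343 ms.
γ_1 = 22.38/6.343 = 3.529; β = √(1 − 1/γ²) = √0.9197.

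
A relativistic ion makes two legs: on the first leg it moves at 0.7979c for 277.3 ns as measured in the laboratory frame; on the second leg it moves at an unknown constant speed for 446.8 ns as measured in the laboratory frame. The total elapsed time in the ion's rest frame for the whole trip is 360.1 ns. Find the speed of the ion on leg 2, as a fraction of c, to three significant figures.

β = 0.902

Leg 1: γ = 1/√(1 − 0.7979²) = 1/√0.3634 = 1.659; τ_1 = 277.3/1.659 = 167.2 ns.
Leg 2: speed unknown; τ_2 = 446.8/γ_2.
Total proper time: 167.2 + τ_2 = 360.1, so τ_2 = 360.1 − 167.2 = 192.9 ns.
γ_2 = 446.8/192.9 = 2.316; β = √(1 − 1/γ²) = √0.8135.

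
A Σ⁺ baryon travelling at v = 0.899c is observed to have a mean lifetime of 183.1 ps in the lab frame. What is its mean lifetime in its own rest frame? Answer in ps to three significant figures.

τ₀ = 80.2 ps

γ = 1/√(1 − 0.899²) = 1/√0.1918 = 2.283
The lab-frame lifetime is the dilated interval; the proper lifetime is τ₀ = Δt/γ = 183.1/2.283 ps.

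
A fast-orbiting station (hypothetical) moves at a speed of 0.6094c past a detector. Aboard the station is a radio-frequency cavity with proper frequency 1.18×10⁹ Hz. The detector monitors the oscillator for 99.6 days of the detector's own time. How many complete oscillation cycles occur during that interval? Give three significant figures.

N = 8.05×10¹⁵

γ = 1/√(1 − 0.6094²) = 1/√0.6286 = 1.261
During 99.6 days of lab time, the oscillator's proper time advances by τ = Δt/γ = 99.6/1.261 = 78.97 days = 6.823×10⁶ s.
N = f × τ = 1.18×10⁹ × 6.823×10⁶ = 8.051×10¹⁵.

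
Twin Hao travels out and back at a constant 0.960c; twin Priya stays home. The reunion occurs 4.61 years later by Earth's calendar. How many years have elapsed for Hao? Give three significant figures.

γ = 1/√(1 − 0.960²) = 25/7 ≈ 3.571
Hao's clock measures proper time along the trip: τ = Δt/γ = 4.61/3.571 years.

τ = 1.29 years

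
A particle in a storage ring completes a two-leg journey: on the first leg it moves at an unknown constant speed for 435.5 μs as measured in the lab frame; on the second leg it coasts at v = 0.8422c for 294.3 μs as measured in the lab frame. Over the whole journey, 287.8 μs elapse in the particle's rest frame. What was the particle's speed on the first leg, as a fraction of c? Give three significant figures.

Leg 1: speed unknown; τ_1 = 435.5/γ_1.
Leg 2: γ = 1/√(1 − 0.8422²) = 1/√0.2907 = 1.855; τ_2 = 294.3/1.855 = 158.7 μs.
Total proper time: τ_1 + 158.7 = 287.8, so τ_1 = 287.8 − 158.7 = 129.1 μs.
γ_1 = 435.5/129.1 = 3.373; β = √(1 − 1/γ²) = √0.9121.

β = 0.955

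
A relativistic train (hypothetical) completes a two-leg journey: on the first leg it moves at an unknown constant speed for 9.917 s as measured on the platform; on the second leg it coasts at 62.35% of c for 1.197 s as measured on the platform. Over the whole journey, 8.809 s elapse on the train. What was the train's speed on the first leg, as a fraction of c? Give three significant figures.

β = 0.608

Leg 1: speed unknown; τ_1 = 9.917/γ_1.
Leg 2: β = 0.6235; γ = 1/√(1 − 0.6235²) = 1/√0.6112 = 1.279; τ_2 = 1.197/1.279 = 0.9358 s.
Total proper time: τ_1 + 0.9358 = 8.809, so τ_1 = 8.809 − 0.9358 = 7.873 s.
γ_1 = 9.917/7.873 = 1.260; β = √(1 − 1/γ²) = √0.3697.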